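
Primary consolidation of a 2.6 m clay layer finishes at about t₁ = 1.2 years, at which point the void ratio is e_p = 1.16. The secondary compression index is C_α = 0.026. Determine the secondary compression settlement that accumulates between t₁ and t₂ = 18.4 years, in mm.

S_s ≈ 37.1 mm

Secondary compression: S_s = C_α·H/(1+e_p)·log₁₀(t₂/t₁)
S_s = 0.026×2.6/(1+1.16)×log₁₀(18.4/1.2)
    = 0.0313 × 1.186 = 0.03711 m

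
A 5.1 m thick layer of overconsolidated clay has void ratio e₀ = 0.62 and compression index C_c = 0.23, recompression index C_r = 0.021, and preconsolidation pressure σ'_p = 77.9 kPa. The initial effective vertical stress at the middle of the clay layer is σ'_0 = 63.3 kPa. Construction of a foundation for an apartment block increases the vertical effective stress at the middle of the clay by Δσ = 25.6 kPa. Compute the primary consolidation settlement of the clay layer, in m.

S_c ≈ 0.0475 m

Final effective stress: σ'_f = 63.3 + 25.6 = 88.9 kPa.
σ'_f = 88.9 > σ'_p = 77.9 kPa, so the stress path crosses the preconsolidation pressure — recompression up to σ'_p, then virgin compression beyond:
S_c = H/(1+e₀)·[C_r·log₁₀(σ'_p/σ'_0) + C_c·log₁₀(σ'_f/σ'_p)]
    = 5.1/1.62 × [0.021×log₁₀(77.9/63.3) + 0.23×log₁₀(88.9/77.9)]
    = 3.1481 × [0.0018928 + 0.013194] = 0.04749 m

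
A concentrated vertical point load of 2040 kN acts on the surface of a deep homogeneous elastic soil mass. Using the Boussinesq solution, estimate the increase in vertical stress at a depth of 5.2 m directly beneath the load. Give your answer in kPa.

Boussinesq vertical stress below a point load on an elastic half-space:
Δσ_z = 3P/(2πz²) · [1 + (r/z)²]^(−5/2)
r/z = 0/5.2 = 0; [1+(r/z)²]^(−5/2) = 1.
Δσ_z = 3×2040/(2π×5.2²) × 1 = 36.022 × 1 = 36.02 kPa

Δσ_z ≈ 36 kPa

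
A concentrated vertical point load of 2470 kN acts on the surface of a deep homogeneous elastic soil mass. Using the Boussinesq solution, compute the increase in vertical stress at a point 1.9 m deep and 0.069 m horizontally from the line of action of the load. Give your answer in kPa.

Boussinesq vertical stress below a point load on an elastic half-space:
Δσ_z = 3P/(2πz²) · [1 + (r/z)²]^(−5/2)
r/z = 0.069/1.9 = 0.036316; [1+(r/z)²]^(−5/2) = 0.99671.
Δσ_z = 3×2470/(2π×1.9²) × 0.99671 = 326.69 × 0.99671 = 325.6 kPa

Δσ_z ≈ 326 kPa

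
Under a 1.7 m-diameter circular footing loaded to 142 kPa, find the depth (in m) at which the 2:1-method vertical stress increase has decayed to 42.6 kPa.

2:1 spreading — at depth z the loaded area has grown by z in each plan dimension:
qD²/(D+z)² = Δσ_z ⇒ z = D(√(q/Δσ_z) − 1) = 1.7×(√(142/42.6) − 1) = 1.404 m

z ≈ 1.4 m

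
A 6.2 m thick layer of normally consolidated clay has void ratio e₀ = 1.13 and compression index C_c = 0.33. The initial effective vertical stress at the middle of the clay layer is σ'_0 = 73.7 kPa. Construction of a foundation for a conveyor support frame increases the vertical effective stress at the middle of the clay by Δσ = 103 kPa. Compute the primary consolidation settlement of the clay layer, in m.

Final effective stress: σ'_f = σ'_0 + Δσ = 73.7 + 103 = 176.7 kPa.
Normally consolidated clay, so the full stress increment lies on the virgin compression line:
S_c = C_c·H/(1+e₀)·log₁₀(σ'_f/σ'_0) = 0.33×6.2/(1+1.13)×log₁₀(176.7/73.7)
    = 0.96056 × 0.37977 = 0.3648 m

S_c ≈ 0.365 m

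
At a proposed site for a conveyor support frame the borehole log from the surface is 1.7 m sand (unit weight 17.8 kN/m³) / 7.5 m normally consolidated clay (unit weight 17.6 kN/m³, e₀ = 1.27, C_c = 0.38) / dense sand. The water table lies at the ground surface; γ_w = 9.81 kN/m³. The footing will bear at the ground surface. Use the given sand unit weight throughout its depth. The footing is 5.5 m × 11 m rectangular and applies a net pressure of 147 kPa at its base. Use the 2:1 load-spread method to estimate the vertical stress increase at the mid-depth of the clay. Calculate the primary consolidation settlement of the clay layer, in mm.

S_c ≈ 418 mm

Mid-depth of clay below the ground surface: z = 1.7 + 7.5/2 = 5.45 m.
Total vertical stress at mid-clay: σ_v = 17.8×1.7 + 17.6×3.75 = 96.26 kPa.
Pore pressure: u = 9.81×(5.45 − 0) = 53.465 kPa.
Initial effective stress: σ'_0 = σ_v − u = 96.26 − 53.465 = 42.795 kPa.
Stress increase at mid-clay by the 2:1 spreading method:
Δσ = qBL/((B+z)(L+z)) = 147×5.5×11/((5.5+5.45)(11+5.45)) = 49.373 kPa
Final effective stress: σ'_f = σ'_0 + Δσ = 42.795 + 49.373 = 92.168 kPa.
Normally consolidated clay, so the full stress increment lies on the virgin compression line:
S_c = C_c·H/(1+e₀)·log₁₀(σ'_f/σ'_0) = 0.38×7.5/(1+1.27)×log₁₀(92.168/42.795)
    = 1.2555 × 0.33319 = 0.4183 m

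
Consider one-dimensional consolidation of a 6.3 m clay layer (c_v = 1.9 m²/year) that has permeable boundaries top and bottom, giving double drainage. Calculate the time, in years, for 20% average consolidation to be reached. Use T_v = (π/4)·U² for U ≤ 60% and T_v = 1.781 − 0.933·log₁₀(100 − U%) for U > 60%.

t ≈ 0.164 years

Drainage path length: H_d = H/2 = 3.15 m (double drainage).
U ≤ 60%: T_v = (π/4)·U² = (π/4)×0.2² = 0.031416.
t = T_v·H_d²/c_v = 0.031416×3.15²/1.9 = 0.1641 years.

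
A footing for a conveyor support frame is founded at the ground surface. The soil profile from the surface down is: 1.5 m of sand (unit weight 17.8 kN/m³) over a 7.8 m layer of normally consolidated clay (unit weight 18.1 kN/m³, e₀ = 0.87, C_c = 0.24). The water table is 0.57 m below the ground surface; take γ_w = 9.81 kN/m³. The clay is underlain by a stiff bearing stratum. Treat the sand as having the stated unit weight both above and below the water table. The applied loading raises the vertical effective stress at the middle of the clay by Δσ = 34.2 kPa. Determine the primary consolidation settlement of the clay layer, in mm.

S_c ≈ 227 mm

Mid-depth of clay below the ground surface: z = 1.5 + 7.8/2 = 5.4 m.
Total vertical stress at mid-clay: σ_v = 17.8×1.5 + 18.1×3.9 = 97.29 kPa.
Pore pressure: u = 9.81×(5.4 − 0.57) = 47.382 kPa.
Initial effective stress: σ'_0 = σ_v − u = 97.29 − 47.382 = 49.908 kPa.
Final effective stress: σ'_f = σ'_0 + Δσ = 49.908 + 34.2 = 84.108 kPa.
Normally consolidated clay, so the full stress increment lies on the virgin compression line:
S_c = C_c·H/(1+e₀)·log₁₀(σ'_f/σ'_0) = 0.24×7.8/(1+0.87)×log₁₀(84.108/49.908)
    = 1.0011 × 0.22667 = 0.2269 m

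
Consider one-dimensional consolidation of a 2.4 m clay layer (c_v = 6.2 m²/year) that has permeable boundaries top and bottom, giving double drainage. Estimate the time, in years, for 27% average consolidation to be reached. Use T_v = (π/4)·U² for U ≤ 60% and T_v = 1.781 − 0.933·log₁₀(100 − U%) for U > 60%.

t ≈ 0.0133 years

Drainage path length: H_d = H/2 = 1.2 m (double drainage).
U ≤ 60%: T_v = (π/4)·U² = (π/4)×0.27² = 0.057256.
t = T_v·H_d²/c_v = 0.057256×1.2²/6.2 = 0.0133 years.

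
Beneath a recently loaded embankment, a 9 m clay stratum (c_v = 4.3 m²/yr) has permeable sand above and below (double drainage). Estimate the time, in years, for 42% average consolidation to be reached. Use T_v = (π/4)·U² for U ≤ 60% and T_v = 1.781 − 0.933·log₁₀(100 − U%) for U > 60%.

Drainage path length: H_d = H/2 = 4.5 m (double drainage).
U ≤ 60%: T_v = (π/4)·U² = (π/4)×0.42² = 0.13854.
t = T_v·H_d²/c_v = 0.13854×4.5²/4.3 = 0.6524 years.

t ≈ 0.652 years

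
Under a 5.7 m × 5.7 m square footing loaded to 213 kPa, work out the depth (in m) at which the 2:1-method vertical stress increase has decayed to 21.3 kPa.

z ≈ 12.3 m

2:1 spreading — at depth z the loaded area has grown by z in each plan dimension:
qB²/(B+z)² = Δσ_z ⇒ z = B(√(q/Δσ_z) − 1) = 5.7×(√(213/21.3) − 1) = 12.32 m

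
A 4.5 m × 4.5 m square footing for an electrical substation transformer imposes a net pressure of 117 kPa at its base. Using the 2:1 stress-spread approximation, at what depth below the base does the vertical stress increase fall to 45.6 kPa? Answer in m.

z ≈ 2.71 m

2:1 spreading — at depth z the loaded area has grown by z in each plan dimension:
qB²/(B+z)² = Δσ_z ⇒ z = B(√(q/Δσ_z) − 1) = 4.5×(√(117/45.6) − 1) = 2.708 m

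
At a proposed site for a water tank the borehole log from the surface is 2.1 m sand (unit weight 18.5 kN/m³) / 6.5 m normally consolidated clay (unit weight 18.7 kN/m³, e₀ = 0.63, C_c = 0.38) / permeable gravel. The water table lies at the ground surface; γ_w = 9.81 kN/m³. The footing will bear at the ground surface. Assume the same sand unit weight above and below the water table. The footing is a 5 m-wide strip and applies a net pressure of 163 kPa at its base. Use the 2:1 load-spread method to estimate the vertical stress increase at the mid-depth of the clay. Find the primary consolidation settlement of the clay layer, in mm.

Mid-depth of clay below the ground surface: z = 2.1 + 6.5/2 = 5.35 m.
Total vertical stress at mid-clay: σ_v = 18.5×2.1 + 18.7×3.25 = 99.625 kPa.
Pore pressure: u = 9.81×(5.35 − 0) = 52.483 kPa.
Initial effective stress: σ'_0 = σ_v − u = 99.625 − 52.483 = 47.142 kPa.
Stress increase at mid-clay by the 2:1 spreading method:
Δσ = qB/(B+z) = 163×5/(5+5.35) = 78.744 kPa
Final effective stress: σ'_f = σ'_0 + Δσ = 47.142 + 78.744 = 125.89 kPa.
Normally consolidated clay, so the full stress increment lies on the virgin compression line:
S_c = C_c·H/(1+e₀)·log₁₀(σ'_f/σ'_0) = 0.38×6.5/(1+0.63)×log₁₀(125.89/47.142)
    = 1.5153 × 0.42658 = 0.6464 m

S_c ≈ 646 mm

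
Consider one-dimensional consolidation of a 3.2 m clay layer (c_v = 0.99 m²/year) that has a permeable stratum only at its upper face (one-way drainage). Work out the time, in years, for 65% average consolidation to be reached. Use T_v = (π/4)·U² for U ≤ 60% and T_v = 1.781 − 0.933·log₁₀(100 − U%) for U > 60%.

t ≈ 3.52 years

Drainage path length: H_d = H = 3.2 m (single drainage).
U > 60%: T_v = 1.781 − 0.933·log₁₀(100 − 65) = 0.34038.
t = T_v·H_d²/c_v = 0.34038×3.2²/0.99 = 3.521 years.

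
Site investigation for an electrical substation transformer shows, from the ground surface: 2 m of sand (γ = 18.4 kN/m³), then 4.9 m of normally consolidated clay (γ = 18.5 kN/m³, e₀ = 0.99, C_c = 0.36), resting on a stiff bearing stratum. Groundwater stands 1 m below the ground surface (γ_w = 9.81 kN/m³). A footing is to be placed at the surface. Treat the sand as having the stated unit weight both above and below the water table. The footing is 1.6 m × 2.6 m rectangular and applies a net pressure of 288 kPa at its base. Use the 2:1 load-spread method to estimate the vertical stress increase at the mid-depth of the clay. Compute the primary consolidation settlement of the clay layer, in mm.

Mid-depth of clay below the ground surface: z = 2 + 4.9/2 = 4.45 m.
Total vertical stress at mid-clay: σ_v = 18.4×2 + 18.5×2.45 = 82.125 kPa.
Pore pressure: u = 9.81×(4.45 − 1) = 33.845 kPa.
Initial effective stress: σ'_0 = σ_v − u = 82.125 − 33.845 = 48.28 kPa.
Stress increase at mid-clay by the 2:1 spreading method:
Δσ = qBL/((B+z)(L+z)) = 288×1.6×2.6/((1.6+4.45)(2.6+4.45)) = 28.089 kPa
Final effective stress: σ'_f = σ'_0 + Δσ = 48.28 + 28.089 = 76.369 kPa.
Normally consolidated clay, so the full stress increment lies on the virgin compression line:
S_c = C_c·H/(1+e₀)·log₁₀(σ'_f/σ'_0) = 0.36×4.9/(1+0.99)×log₁₀(76.369/48.28)
    = 0.88643 × 0.19915 = 0.1765 m

S_c ≈ 177 mm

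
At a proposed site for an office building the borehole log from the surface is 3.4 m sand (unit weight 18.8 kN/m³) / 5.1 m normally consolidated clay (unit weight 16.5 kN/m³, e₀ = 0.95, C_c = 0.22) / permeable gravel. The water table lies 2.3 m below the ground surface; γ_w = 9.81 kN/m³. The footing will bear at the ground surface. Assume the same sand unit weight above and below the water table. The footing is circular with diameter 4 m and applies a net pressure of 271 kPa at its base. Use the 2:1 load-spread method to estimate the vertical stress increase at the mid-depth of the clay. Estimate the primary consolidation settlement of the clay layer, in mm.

Mid-depth of clay below the ground surface: z = 3.4 + 5.1/2 = 5.95 m.
Total vertical stress at mid-clay: σ_v = 18.8×3.4 + 16.5×2.55 = 106 kPa.
Pore pressure: u = 9.81×(5.95 − 2.3) = 35.806 kPa.
Initial effective stress: σ'_0 = σ_v − u = 106 − 35.806 = 70.194 kPa.
Stress increase at mid-clay by the 2:1 spreading method:
Δσ ≈ qD²/(D+z)² = 271×4²/(4+5.95)² = 43.797 kPa
Final effective stress: σ'_f = σ'_0 + Δσ = 70.194 + 43.797 = 113.99 kPa.
Normally consolidated clay, so the full stress increment lies on the virgin compression line:
S_c = C_c·H/(1+e₀)·log₁₀(σ'_f/σ'_0) = 0.22×5.1/(1+0.95)×log₁₀(113.99/70.194)
    = 0.57538 × 0.21057 = 0.1212 m

S_c ≈ 121 mm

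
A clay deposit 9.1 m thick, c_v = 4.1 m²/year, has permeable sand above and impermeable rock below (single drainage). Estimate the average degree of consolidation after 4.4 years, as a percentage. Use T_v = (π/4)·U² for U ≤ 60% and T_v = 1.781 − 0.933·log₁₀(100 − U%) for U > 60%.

Drainage path length: H_d = H = 9.1 m (single drainage).
T_v = c_v·t/H_d² = 4.1×4.4/9.1² = 0.21785.
T_v = 0.21785 corresponds to the U ≤ 60% branch:
U = √(4T_v/π) = 0.5267

U ≈ 52.7 %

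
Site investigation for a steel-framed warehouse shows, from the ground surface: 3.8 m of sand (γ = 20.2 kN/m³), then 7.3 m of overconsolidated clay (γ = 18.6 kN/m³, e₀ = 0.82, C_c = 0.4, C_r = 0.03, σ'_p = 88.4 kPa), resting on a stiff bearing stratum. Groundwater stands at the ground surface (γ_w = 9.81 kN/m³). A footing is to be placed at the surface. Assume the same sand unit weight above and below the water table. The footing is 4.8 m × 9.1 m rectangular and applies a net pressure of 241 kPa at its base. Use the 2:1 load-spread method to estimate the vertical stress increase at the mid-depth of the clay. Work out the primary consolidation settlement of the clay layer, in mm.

Mid-depth of clay below the ground surface: z = 3.8 + 7.3/2 = 7.45 m.
Total vertical stress at mid-clay: σ_v = 20.2×3.8 + 18.6×3.65 = 144.65 kPa.
Pore pressure: u = 9.81×(7.45 − 0) = 73.085 kPa.
Initial effective stress: σ'_0 = σ_v − u = 144.65 − 73.085 = 71.565 kPa.
Stress increase at mid-clay by the 2:1 spreading method:
Δσ = qBL/((B+z)(L+z)) = 241×4.8×9.1/((4.8+7.45)(9.1+7.45)) = 51.924 kPa
Final effective stress: σ'_f = 71.565 + 51.924 = 123.49 kPa.
σ'_f = 123.49 > σ'_p = 88.4 kPa, so the stress path crosses the preconsolidation pressure — recompression up to σ'_p, then virgin compression beyond:
S_c = H/(1+e₀)·[C_r·log₁₀(σ'_p/σ'_0) + C_c·log₁₀(σ'_f/σ'_p)]
    = 7.3/1.82 × [0.03×log₁₀(88.4/71.565) + 0.4×log₁₀(123.49/88.4)]
    = 4.011 × [0.0027525 + 0.058072] = 0.244 m

S_c ≈ 244 mm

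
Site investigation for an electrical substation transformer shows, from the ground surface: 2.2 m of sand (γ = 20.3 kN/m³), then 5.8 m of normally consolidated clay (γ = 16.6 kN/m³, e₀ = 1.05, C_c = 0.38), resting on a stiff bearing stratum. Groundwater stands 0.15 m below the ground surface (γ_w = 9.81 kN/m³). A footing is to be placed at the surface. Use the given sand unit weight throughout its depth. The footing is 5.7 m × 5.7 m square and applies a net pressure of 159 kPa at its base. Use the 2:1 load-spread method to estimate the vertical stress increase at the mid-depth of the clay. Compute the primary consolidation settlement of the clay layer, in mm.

S_c ≈ 324 mm

Mid-depth of clay below the ground surface: z = 2.2 + 5.8/2 = 5.1 m.
Total vertical stress at mid-clay: σ_v = 20.3×2.2 + 16.6×2.9 = 92.8 kPa.
Pore pressure: u = 9.81×(5.1 − 0.15) = 48.56 kPa.
Initial effective stress: σ'_0 = σ_v − u = 92.8 − 48.56 = 44.24 kPa.
Stress increase at mid-clay by the 2:1 spreading method:
Δσ = qBL/((B+z)(L+z)) = 159×5.7×5.7/((5.7+5.1)(5.7+5.1)) = 44.289 kPa
Final effective stress: σ'_f = σ'_0 + Δσ = 44.24 + 44.289 = 88.529 kPa.
Normally consolidated clay, so the full stress increment lies on the virgin compression line:
S_c = C_c·H/(1+e₀)·log₁₀(σ'_f/σ'_0) = 0.38×5.8/(1+1.05)×log₁₀(88.529/44.24)
    = 1.0751 × 0.30127 = 0.3239 m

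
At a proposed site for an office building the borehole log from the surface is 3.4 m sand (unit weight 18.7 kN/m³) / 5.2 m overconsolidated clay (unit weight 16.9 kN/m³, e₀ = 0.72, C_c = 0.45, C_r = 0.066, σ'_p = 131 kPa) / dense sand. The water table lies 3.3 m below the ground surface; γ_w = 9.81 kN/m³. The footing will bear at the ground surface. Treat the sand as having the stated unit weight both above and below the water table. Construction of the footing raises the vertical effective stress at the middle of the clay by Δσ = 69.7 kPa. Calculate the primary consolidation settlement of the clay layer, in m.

S_c ≈ 0.125 m

Mid-depth of clay below the ground surface: z = 3.4 + 5.2/2 = 6 m.
Total vertical stress at mid-clay: σ_v = 18.7×3.4 + 16.9×2.6 = 107.52 kPa.
Pore pressure: u = 9.81×(6 − 3.3) = 26.487 kPa.
Initial effective stress: σ'_0 = σ_v − u = 107.52 − 26.487 = 81.033 kPa.
Final effective stress: σ'_f = 81.033 + 69.7 = 150.73 kPa.
σ'_f = 150.73 > σ'_p = 131 kPa, so the stress path crosses the preconsolidation pressure — recompression up to σ'_p, then virgin compression beyond:
S_c = H/(1+e₀)·[C_r·log₁₀(σ'_p/σ'_0) + C_c·log₁₀(σ'_f/σ'_p)]
    = 5.2/1.72 × [0.066×log₁₀(131/81.033) + 0.45×log₁₀(150.73/131)]
    = 3.0233 × [0.013768 + 0.027418] = 0.1245 m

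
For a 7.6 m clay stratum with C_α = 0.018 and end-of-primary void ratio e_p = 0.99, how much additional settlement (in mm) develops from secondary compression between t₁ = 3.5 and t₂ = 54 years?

S_s ≈ 81.7 mm

Secondary compression: S_s = C_α·H/(1+e_p)·log₁₀(t₂/t₁)
S_s = 0.018×7.6/(1+0.99)×log₁₀(54/3.5)
    = 0.06874 × 1.188 = 0.08169 m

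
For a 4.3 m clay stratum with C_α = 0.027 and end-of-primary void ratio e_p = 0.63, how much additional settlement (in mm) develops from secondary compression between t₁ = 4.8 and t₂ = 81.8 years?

Secondary compression: S_s = C_α·H/(1+e_p)·log₁₀(t₂/t₁)
S_s = 0.027×4.3/(1+0.63)×log₁₀(81.8/4.8)
    = 0.07123 × 1.232 = 0.08772 m

S_s ≈ 87.7 mm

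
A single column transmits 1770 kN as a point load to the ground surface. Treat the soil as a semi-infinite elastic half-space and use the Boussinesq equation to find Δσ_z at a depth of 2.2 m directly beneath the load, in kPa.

Boussinesq vertical stress below a point load on an elastic half-space:
Δσ_z = 3P/(2πz²) · [1 + (r/z)²]^(−5/2)
r/z = 0/2.2 = 0; [1+(r/z)²]^(−5/2) = 1.
Δσ_z = 3×1770/(2π×2.2²) × 1 = 174.61 × 1 = 174.6 kPa

Δσ_z ≈ 175 kPa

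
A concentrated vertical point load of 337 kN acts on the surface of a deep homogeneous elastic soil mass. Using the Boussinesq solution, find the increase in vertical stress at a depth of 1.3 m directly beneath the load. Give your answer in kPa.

Boussinesq vertical stress below a point load on an elastic half-space:
Δσ_z = 3P/(2πz²) · [1 + (r/z)²]^(−5/2)
r/z = 0/1.3 = 0; [1+(r/z)²]^(−5/2) = 1.
Δσ_z = 3×337/(2π×1.3²) × 1 = 95.21 × 1 = 95.21 kPa

Δσ_z ≈ 95.2 kPa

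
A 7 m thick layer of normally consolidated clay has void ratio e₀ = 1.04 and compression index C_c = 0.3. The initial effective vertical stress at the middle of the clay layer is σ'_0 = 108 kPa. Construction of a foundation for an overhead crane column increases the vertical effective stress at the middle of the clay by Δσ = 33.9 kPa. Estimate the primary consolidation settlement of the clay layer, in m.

Final effective stress: σ'_f = σ'_0 + Δσ = 108 + 33.9 = 141.9 kPa.
Normally consolidated clay, so the full stress increment lies on the virgin compression line:
S_c = C_c·H/(1+e₀)·log₁₀(σ'_f/σ'_0) = 0.3×7/(1+1.04)×log₁₀(141.9/108)
    = 1.0294 × 0.11856 = 0.122 m

S_c ≈ 0.122 m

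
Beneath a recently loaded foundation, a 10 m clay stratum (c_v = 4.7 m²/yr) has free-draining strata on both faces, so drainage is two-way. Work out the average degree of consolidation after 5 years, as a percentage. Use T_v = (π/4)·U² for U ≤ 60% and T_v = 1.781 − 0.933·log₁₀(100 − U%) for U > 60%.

Drainage path length: H_d = H/2 = 5 m (double drainage).
T_v = c_v·t/H_d² = 4.7×5/5² = 0.94.
T_v = 0.94 corresponds to the U > 60% branch:
U = 1 − 10^((1.781 − T_v)/0.933)/100 = 0.9203

U ≈ 92 %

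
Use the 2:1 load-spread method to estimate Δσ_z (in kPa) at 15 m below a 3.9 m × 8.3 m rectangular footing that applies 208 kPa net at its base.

By the 2:1 method the load spreads at 1 horizontal : 2 vertical, so at depth z the loaded area has grown by z in each plan dimension:
Δσ = qBL/((B+z)(L+z)) = 208×3.9×8.3/((3.9+15)(8.3+15)) = 15.289 kPa

Δσ_z ≈ 15.3 kPa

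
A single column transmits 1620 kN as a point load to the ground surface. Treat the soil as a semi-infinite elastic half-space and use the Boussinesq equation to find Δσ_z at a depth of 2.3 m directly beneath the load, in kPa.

Δσ_z ≈ 146 kPa

Boussinesq vertical stress below a point load on an elastic half-space:
Δσ_z = 3P/(2πz²) · [1 + (r/z)²]^(−5/2)
r/z = 0/2.3 = 0; [1+(r/z)²]^(−5/2) = 1.
Δσ_z = 3×1620/(2π×2.3²) × 1 = 146.22 × 1 = 146.2 kPa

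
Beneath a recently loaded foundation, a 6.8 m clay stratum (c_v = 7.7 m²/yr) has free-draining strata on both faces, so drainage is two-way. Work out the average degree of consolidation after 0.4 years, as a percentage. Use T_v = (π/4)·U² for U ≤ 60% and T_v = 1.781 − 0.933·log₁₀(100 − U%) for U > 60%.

U ≈ 58.2 %

Drainage path length: H_d = H/2 = 3.4 m (double drainage).
T_v = c_v·t/H_d² = 7.7×0.4/3.4² = 0.26644.
T_v = 0.26644 corresponds to the U ≤ 60% branch:
U = √(4T_v/π) = 0.5824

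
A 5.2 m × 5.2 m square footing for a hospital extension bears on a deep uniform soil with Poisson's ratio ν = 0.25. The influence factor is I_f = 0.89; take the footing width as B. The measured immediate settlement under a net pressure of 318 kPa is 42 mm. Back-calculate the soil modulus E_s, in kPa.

E_s ≈ 32900 kPa

S_e = q·B·(1−ν²)/E_s · I_f  ⇒  E_s = q·B·(1−ν²)·I_f / S_e.
E_s = 318 × 5.2 × 0.9375 × 0.89 / 0.042 = 32850 kPa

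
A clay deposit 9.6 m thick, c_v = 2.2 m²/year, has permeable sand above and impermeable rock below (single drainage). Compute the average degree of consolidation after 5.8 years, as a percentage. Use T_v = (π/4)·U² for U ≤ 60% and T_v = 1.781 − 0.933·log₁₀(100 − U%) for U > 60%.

U ≈ 42 %

Drainage path length: H_d = H = 9.6 m (single drainage).
T_v = c_v·t/H_d² = 2.2×5.8/9.6² = 0.13845.
T_v = 0.13845 corresponds to the U ≤ 60% branch:
U = √(4T_v/π) = 0.4199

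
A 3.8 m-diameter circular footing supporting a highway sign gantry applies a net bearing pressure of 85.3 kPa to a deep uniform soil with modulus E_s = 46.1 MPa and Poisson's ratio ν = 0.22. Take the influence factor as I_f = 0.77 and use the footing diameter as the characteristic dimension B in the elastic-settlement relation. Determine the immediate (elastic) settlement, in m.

Immediate (elastic) settlement: S_e = q·B·(1−ν²)/E_s · I_f.
E_s = 46.1 MPa = 46100 kPa.
S_e = 85.3 × 3.8 × (1 − 0.22²) / 46100 × 0.77
    = 85.3 × 3.8 × 0.9516 / 46100 × 0.77
    = 0.005152 m

S_e ≈ 0.00515 m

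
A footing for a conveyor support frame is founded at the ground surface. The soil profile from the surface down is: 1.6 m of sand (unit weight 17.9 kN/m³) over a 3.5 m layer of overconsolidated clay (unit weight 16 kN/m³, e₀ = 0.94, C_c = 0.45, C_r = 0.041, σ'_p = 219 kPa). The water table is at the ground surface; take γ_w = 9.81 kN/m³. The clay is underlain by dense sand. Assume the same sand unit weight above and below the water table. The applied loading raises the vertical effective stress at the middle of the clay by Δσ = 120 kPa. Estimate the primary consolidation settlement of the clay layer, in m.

Mid-depth of clay below the ground surface: z = 1.6 + 3.5/2 = 3.35 m.
Total vertical stress at mid-clay: σ_v = 17.9×1.6 + 16×1.75 = 56.64 kPa.
Pore pressure: u = 9.81×(3.35 − 0) = 32.864 kPa.
Initial effective stress: σ'_0 = σ_v − u = 56.64 − 32.864 = 23.776 kPa.
Final effective stress: σ'_f = 23.776 + 120 = 143.78 kPa.
σ'_f = 143.78 ≤ σ'_p = 219 kPa, so the clay remains overconsolidated and only the recompression index applies:
S_c = C_r·H/(1+e₀)·log₁₀(σ'_f/σ'_0) = 0.041×3.5/1.94×log₁₀(143.78/23.776)
    = 0.073968 × 0.78156 = 0.05781 m

S_c ≈ 0.0578 m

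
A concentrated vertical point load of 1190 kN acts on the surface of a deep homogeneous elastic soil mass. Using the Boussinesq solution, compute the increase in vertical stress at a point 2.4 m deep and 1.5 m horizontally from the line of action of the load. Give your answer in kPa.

Δσ_z ≈ 43.3 kPa

Boussinesq vertical stress below a point load on an elastic half-space:
Δσ_z = 3P/(2πz²) · [1 + (r/z)²]^(−5/2)
r/z = 1.5/2.4 = 0.625; [1+(r/z)²]^(−5/2) = 0.43851.
Δσ_z = 3×1190/(2π×2.4²) × 0.43851 = 98.643 × 0.43851 = 43.26 kPa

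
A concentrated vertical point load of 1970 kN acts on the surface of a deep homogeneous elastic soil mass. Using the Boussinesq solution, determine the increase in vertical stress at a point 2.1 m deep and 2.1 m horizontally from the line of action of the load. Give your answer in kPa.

Boussinesq vertical stress below a point load on an elastic half-space:
Δσ_z = 3P/(2πz²) · [1 + (r/z)²]^(−5/2)
r/z = 2.1/2.1 = 1; [1+(r/z)²]^(−5/2) = 0.17678.
Δσ_z = 3×1970/(2π×2.1²) × 0.17678 = 213.29 × 0.17678 = 37.71 kPa

Δσ_z ≈ 37.7 kPa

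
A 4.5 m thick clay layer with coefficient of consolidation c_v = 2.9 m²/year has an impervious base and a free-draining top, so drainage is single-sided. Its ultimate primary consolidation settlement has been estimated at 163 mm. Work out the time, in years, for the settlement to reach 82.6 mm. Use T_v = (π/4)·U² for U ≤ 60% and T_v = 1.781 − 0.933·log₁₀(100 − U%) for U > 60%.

Drainage path length: H_d = H = 4.5 m (single drainage).
U = S(t)/S_ult = 82.6/163 = 0.5067.
U ≤ 60%: T_v = (π/4)·U² = (π/4)×0.50675² = 0.20169.
t = T_v·H_d²/c_v = 0.20169×4.5²/2.9 = 1.408 years.

t ≈ 1.41 years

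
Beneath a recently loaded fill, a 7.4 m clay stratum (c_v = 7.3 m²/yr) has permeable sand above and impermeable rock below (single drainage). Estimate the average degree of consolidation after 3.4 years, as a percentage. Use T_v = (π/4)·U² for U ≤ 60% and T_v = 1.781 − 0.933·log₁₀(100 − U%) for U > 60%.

Drainage path length: H_d = H = 7.4 m (single drainage).
T_v = c_v·t/H_d² = 7.3×3.4/7.4² = 0.45325.
T_v = 0.45325 corresponds to the U > 60% branch:
U = 1 − 10^((1.781 − T_v)/0.933)/100 = 0.7351

U ≈ 73.5 %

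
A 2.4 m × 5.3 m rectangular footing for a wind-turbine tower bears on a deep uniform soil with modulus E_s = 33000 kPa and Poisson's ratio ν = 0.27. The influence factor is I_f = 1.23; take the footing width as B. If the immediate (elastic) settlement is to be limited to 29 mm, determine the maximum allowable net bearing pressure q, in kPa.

S_e = q·B·(1−ν²)/E_s · I_f  ⇒  q = S_e·E_s / (B·(1−ν²)·I_f).
q = 0.029 × 33000 / (2.4 × 0.9271 × 1.23) = 349.7 kPa

q ≈ 350 kPa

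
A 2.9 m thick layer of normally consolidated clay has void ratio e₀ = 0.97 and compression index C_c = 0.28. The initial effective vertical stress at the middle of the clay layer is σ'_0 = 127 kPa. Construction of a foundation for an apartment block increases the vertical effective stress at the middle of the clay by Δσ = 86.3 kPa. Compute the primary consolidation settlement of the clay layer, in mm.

Final effective stress: σ'_f = σ'_0 + Δσ = 127 + 86.3 = 213.3 kPa.
Normally consolidated clay, so the full stress increment lies on the virgin compression line:
S_c = C_c·H/(1+e₀)·log₁₀(σ'_f/σ'_0) = 0.28×2.9/(1+0.97)×log₁₀(213.3/127)
    = 0.41218 × 0.22519 = 0.09282 m

S_c ≈ 92.8 mm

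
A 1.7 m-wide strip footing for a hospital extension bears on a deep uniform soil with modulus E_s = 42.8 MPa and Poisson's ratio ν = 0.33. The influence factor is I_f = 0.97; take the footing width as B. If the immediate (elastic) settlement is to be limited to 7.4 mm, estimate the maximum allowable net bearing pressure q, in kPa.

E_s = 42.8 MPa = 42800 kPa.
S_e = q·B·(1−ν²)/E_s · I_f  ⇒  q = S_e·E_s / (B·(1−ν²)·I_f).
q = 0.0074 × 42800 / (1.7 × 0.8911 × 0.97) = 215.5 kPa

q ≈ 216 kPa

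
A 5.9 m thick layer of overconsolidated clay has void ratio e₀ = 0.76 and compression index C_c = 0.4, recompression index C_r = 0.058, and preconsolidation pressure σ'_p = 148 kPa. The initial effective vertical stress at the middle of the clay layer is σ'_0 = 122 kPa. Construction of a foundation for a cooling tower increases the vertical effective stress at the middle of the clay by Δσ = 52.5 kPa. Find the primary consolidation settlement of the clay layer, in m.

Final effective stress: σ'_f = 122 + 52.5 = 174.5 kPa.
σ'_f = 174.5 > σ'_p = 148 kPa, so the stress path crosses the preconsolidation pressure — recompression up to σ'_p, then virgin compression beyond:
S_c = H/(1+e₀)·[C_r·log₁₀(σ'_p/σ'_0) + C_c·log₁₀(σ'_f/σ'_p)]
    = 5.9/1.76 × [0.058×log₁₀(148/122) + 0.4×log₁₀(174.5/148)]
    = 3.3523 × [0.0048663 + 0.028613] = 0.1122 m

S_c ≈ 0.112 m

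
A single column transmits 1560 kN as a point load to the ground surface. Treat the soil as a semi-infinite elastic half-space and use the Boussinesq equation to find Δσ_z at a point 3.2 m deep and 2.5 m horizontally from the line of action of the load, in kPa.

Δσ_z ≈ 22.1 kPa

Boussinesq vertical stress below a point load on an elastic half-space:
Δσ_z = 3P/(2πz²) · [1 + (r/z)²]^(−5/2)
r/z = 2.5/3.2 = 0.78125; [1+(r/z)²]^(−5/2) = 0.30388.
Δσ_z = 3×1560/(2π×3.2²) × 0.30388 = 72.739 × 0.30388 = 22.1 kPa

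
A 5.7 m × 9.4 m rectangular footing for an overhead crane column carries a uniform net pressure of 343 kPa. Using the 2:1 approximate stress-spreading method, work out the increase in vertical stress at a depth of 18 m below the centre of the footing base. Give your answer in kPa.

Δσ_z ≈ 28.3 kPa

By the 2:1 method the load spreads at 1 horizontal : 2 vertical, so at depth z the loaded area has grown by z in each plan dimension:
Δσ = qBL/((B+z)(L+z)) = 343×5.7×9.4/((5.7+18)(9.4+18)) = 28.301 kPa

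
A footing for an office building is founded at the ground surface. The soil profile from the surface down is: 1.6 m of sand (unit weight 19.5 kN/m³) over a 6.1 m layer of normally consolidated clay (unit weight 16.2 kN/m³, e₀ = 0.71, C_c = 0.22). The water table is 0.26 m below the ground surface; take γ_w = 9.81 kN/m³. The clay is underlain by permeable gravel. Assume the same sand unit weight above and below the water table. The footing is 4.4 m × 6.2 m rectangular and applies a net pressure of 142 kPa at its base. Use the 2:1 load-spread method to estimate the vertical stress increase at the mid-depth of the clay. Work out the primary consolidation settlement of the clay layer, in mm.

Mid-depth of clay below the ground surface: z = 1.6 + 6.1/2 = 4.65 m.
Total vertical stress at mid-clay: σ_v = 19.5×1.6 + 16.2×3.05 = 80.61 kPa.
Pore pressure: u = 9.81×(4.65 − 0.26) = 43.066 kPa.
Initial effective stress: σ'_0 = σ_v − u = 80.61 − 43.066 = 37.544 kPa.
Stress increase at mid-clay by the 2:1 spreading method:
Δσ = qBL/((B+z)(L+z)) = 142×4.4×6.2/((4.4+4.65)(6.2+4.65)) = 39.451 kPa
Final effective stress: σ'_f = σ'_0 + Δσ = 37.544 + 39.451 = 76.995 kPa.
Normally consolidated clay, so the full stress increment lies on the virgin compression line:
S_c = C_c·H/(1+e₀)·log₁₀(σ'_f/σ'_0) = 0.22×6.1/(1+0.71)×log₁₀(76.995/37.544)
    = 0.7848 × 0.31192 = 0.2448 m

S_c ≈ 245 mm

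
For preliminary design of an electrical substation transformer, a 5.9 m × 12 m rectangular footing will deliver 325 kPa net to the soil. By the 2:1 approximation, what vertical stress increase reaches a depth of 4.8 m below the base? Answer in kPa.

Δσ_z ≈ 128 kPa

By the 2:1 method the load spreads at 1 horizontal : 2 vertical, so at depth z the loaded area has grown by z in each plan dimension:
Δσ = qBL/((B+z)(L+z)) = 325×5.9×12/((5.9+4.8)(12+4.8)) = 128 kPa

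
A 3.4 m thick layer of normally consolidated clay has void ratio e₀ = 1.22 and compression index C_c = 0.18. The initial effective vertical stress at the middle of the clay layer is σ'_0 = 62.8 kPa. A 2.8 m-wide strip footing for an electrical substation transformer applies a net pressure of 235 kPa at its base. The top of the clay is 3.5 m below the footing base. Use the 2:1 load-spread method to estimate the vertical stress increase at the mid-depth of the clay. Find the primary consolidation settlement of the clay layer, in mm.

Mid-depth of clay below the footing base: z = 3.5 + 3.4/2 = 5.2 m.
Stress increase at mid-clay by the 2:1 spreading method:
Δσ = qB/(B+z) = 235×2.8/(2.8+5.2) = 82.25 kPa
Final effective stress: σ'_f = σ'_0 + Δσ = 62.8 + 82.25 = 145.05 kPa.
Normally consolidated clay, so the full stress increment lies on the virgin compression line:
S_c = C_c·H/(1+e₀)·log₁₀(σ'_f/σ'_0) = 0.18×3.4/(1+1.22)×log₁₀(145.05/62.8)
    = 0.27568 × 0.36356 = 0.1002 m

S_c ≈ 100 mm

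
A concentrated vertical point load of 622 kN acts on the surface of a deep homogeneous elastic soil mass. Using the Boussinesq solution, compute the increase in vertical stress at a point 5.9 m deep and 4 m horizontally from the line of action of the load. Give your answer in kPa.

Δσ_z ≈ 3.31 kPa

Boussinesq vertical stress below a point load on an elastic half-space:
Δσ_z = 3P/(2πz²) · [1 + (r/z)²]^(−5/2)
r/z = 4/5.9 = 0.67797; [1+(r/z)²]^(−5/2) = 0.3885.
Δσ_z = 3×622/(2π×5.9²) × 0.3885 = 8.5315 × 0.3885 = 3.314 kPa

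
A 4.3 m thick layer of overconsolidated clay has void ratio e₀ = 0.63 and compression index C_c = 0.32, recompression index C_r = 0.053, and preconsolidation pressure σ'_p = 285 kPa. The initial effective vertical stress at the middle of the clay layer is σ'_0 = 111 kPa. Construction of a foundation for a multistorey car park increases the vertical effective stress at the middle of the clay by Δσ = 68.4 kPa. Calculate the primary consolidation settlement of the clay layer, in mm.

S_c ≈ 29.2 mm

Final effective stress: σ'_f = 111 + 68.4 = 179.4 kPa.
σ'_f = 179.4 ≤ σ'_p = 285 kPa, so the clay remains overconsolidated and only the recompression index applies:
S_c = C_r·H/(1+e₀)·log₁₀(σ'_f/σ'_0) = 0.053×4.3/1.63×log₁₀(179.4/111)
    = 0.13981 × 0.2085 = 0.02915 m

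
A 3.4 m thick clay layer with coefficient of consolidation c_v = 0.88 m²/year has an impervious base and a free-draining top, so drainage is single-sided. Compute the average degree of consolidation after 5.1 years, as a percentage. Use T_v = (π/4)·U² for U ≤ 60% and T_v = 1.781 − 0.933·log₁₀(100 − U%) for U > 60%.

Drainage path length: H_d = H = 3.4 m (single drainage).
T_v = c_v·t/H_d² = 0.88×5.1/3.4² = 0.38824.
T_v = 0.38824 corresponds to the U > 60% branch:
U = 1 − 10^((1.781 − T_v)/0.933)/100 = 0.689

U ≈ 68.9 %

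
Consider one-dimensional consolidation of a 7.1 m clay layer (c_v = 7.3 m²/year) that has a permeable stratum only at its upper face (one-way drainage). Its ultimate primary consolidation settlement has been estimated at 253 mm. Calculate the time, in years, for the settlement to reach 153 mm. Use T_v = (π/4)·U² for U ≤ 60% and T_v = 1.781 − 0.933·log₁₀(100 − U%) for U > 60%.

Drainage path length: H_d = H = 7.1 m (single drainage).
U = S(t)/S_ult = 153/253 = 0.6047.
U > 60%: T_v = 1.781 − 0.933·log₁₀(100 − 60.474) = 0.29111.
t = T_v·H_d²/c_v = 0.29111×7.1²/7.3 = 2.01 years.

t ≈ 2.01 years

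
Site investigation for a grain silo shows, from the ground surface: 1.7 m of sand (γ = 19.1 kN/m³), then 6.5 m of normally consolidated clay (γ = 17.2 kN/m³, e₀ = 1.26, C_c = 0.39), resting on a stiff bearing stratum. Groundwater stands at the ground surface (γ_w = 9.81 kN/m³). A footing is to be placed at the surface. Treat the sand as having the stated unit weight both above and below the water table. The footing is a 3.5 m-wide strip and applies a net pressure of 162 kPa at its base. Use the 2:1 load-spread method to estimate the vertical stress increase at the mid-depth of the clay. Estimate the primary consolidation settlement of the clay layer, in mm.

Mid-depth of clay below the ground surface: z = 1.7 + 6.5/2 = 4.95 m.
Total vertical stress at mid-clay: σ_v = 19.1×1.7 + 17.2×3.25 = 88.37 kPa.
Pore pressure: u = 9.81×(4.95 − 0) = 48.56 kPa.
Initial effective stress: σ'_0 = σ_v − u = 88.37 − 48.56 = 39.81 kPa.
Stress increase at mid-clay by the 2:1 spreading method:
Δσ = qB/(B+z) = 162×3.5/(3.5+4.95) = 67.101 kPa
Final effective stress: σ'_f = σ'_0 + Δσ = 39.81 + 67.101 = 106.91 kPa.
Normally consolidated clay, so the full stress increment lies on the virgin compression line:
S_c = C_c·H/(1+e₀)·log₁₀(σ'_f/σ'_0) = 0.39×6.5/(1+1.26)×log₁₀(106.91/39.81)
    = 1.1217 × 0.42903 = 0.4812 m

S_c ≈ 481 mm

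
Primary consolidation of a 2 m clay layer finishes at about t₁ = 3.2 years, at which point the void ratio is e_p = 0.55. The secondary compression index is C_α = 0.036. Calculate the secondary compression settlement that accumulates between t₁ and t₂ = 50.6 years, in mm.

Secondary compression: S_s = C_α·H/(1+e_p)·log₁₀(t₂/t₁)
S_s = 0.036×2/(1+0.55)×log₁₀(50.6/3.2)
    = 0.04645 × 1.199 = 0.0557 m

S_s ≈ 55.7 mm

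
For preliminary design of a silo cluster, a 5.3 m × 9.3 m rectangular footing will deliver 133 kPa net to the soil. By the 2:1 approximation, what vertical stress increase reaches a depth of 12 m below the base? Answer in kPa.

Δσ_z ≈ 17.8 kPa

By the 2:1 method the load spreads at 1 horizontal : 2 vertical, so at depth z the loaded area has grown by z in each plan dimension:
Δσ = qBL/((B+z)(L+z)) = 133×5.3×9.3/((5.3+12)(9.3+12)) = 17.79 kPa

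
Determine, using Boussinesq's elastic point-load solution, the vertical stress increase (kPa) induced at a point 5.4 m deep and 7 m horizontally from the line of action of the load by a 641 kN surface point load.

Boussinesq vertical stress below a point load on an elastic half-space:
Δσ_z = 3P/(2πz²) · [1 + (r/z)²]^(−5/2)
r/z = 7/5.4 = 1.2963; [1+(r/z)²]^(−5/2) = 0.085017.
Δσ_z = 3×641/(2π×5.4²) × 0.085017 = 10.496 × 0.085017 = 0.8923 kPa

Δσ_z ≈ 0.892 kPa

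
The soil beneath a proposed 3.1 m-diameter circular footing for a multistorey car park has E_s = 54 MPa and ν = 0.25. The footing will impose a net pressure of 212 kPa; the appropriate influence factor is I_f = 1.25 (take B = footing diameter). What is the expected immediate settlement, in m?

Immediate (elastic) settlement: S_e = q·B·(1−ν²)/E_s · I_f.
E_s = 54 MPa = 54000 kPa.
S_e = 212 × 3.1 × (1 − 0.25²) / 54000 × 1.25
    = 212 × 3.1 × 0.9375 / 54000 × 1.25
    = 0.01426 m

S_e ≈ 0.0143 m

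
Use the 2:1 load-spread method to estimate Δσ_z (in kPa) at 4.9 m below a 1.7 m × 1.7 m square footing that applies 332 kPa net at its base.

Δσ_z ≈ 22 kPa

By the 2:1 method the load spreads at 1 horizontal : 2 vertical, so at depth z the loaded area has grown by z in each plan dimension:
Δσ = qBL/((B+z)(L+z)) = 332×1.7×1.7/((1.7+4.9)(1.7+4.9)) = 22.027 kPa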